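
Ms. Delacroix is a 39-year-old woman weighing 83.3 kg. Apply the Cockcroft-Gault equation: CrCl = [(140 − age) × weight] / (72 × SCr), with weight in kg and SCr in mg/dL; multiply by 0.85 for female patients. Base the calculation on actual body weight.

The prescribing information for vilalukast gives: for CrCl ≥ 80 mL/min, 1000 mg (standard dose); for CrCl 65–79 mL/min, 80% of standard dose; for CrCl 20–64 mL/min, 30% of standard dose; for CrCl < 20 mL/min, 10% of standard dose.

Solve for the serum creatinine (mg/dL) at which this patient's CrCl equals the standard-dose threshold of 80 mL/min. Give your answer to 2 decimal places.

1.24 mg/dL

Standard dose requires CrCl ≥ 80 mL/min.
Set (140 − 39) × 83.3 × 0.85 / (72 × SCr) = 80
SCr = (140 − 39) × 83.3 × 0.85 / (72 × 80) = 1.242 mg/dL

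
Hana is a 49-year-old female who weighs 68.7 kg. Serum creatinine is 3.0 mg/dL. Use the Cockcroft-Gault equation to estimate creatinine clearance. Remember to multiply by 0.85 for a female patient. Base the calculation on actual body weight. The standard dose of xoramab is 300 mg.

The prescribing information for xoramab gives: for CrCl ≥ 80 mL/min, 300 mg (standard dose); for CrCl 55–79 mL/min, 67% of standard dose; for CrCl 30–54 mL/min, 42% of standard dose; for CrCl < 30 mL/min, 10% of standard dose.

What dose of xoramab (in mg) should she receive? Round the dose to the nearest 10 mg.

CrCl = (140 − 49) × 68.7 / (72 × 3) × 0.85 = 6251.7 / 216.00 × 0.85 ≈ 24.6 mL/min
CrCl ≈ 25 mL/min → bracket < 30 mL/min.
10% of 300 mg = 30 mg

30 mg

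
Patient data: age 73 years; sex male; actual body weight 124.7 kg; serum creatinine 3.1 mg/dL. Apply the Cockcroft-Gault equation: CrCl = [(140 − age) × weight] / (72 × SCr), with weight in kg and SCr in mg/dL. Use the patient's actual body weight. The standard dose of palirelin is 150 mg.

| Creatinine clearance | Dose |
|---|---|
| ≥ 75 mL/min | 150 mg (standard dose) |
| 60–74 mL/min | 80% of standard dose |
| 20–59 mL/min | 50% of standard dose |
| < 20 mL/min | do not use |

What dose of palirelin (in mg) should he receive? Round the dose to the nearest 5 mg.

75 mg

CrCl = (140 − 73) × 124.7 / (72 × 3.1) = 8354.9 / 223.20 ≈ 37.4 mL/min
CrCl ≈ 37 mL/min → bracket 20–59 mL/min.
50% of 150 mg = 75 mg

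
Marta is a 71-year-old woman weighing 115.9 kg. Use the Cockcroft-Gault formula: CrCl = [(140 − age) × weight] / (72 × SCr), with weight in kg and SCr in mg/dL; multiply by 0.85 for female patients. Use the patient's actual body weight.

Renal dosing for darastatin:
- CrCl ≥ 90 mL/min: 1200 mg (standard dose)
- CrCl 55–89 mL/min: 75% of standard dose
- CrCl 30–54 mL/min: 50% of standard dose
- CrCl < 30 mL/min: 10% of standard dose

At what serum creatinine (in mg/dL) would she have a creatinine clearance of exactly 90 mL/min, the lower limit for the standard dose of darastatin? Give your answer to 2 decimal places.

1.05 mg/dL

Standard dose requires CrCl ≥ 90 mL/min.
Set (140 − 71) × 115.9 × 0.85 / (72 × SCr) = 90
SCr = (140 − 71) × 115.9 × 0.85 / (72 × 90) = 1.049 mg/dL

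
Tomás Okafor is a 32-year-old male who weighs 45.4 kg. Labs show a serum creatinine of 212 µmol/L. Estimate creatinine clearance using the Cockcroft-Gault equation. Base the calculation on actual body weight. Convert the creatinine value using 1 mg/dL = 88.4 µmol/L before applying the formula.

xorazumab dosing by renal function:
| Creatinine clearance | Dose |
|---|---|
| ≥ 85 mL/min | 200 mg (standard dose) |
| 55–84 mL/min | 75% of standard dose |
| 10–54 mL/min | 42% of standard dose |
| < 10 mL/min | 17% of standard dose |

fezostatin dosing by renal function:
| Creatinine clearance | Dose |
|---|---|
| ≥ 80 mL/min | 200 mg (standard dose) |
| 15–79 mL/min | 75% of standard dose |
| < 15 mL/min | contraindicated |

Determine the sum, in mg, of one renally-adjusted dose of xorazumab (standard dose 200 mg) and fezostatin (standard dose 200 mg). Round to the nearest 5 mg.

235 mg

SCr = 212 / 88.4 = 2.398 mg/dL
CrCl = (140 − 32) × 45.4 / (72 × 2.398) = 4903.2 / 172.66 ≈ 28.4 mL/min
CrCl ≈ 28 mL/min.
xorazumab: 10–54 mL/min → 42% of 200 mg = 84 mg.
fezostatin: 15–79 mL/min → 75% of 200 mg = 150 mg.
Total = 84 + 150 = 234 mg.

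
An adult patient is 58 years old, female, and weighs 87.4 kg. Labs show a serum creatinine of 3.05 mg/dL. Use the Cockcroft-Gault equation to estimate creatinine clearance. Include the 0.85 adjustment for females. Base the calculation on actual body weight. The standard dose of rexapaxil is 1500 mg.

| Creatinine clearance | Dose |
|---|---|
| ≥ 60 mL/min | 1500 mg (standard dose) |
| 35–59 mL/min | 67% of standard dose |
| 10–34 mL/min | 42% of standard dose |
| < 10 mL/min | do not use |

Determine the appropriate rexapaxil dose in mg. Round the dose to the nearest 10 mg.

630 mg

CrCl = (140 − 58) × 87.4 / (72 × 3.05) × 0.85 = 7166.8 / 219.60 × 0.85 ≈ 27.7 mL/min
CrCl ≈ 28 mL/min → bracket 10–34 mL/min.
42% of 1500 mg = 630 mg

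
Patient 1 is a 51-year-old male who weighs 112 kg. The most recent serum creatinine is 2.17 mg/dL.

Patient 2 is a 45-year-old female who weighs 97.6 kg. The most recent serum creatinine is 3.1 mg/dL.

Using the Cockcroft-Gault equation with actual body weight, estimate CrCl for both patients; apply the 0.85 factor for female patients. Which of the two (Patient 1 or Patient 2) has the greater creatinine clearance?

Patient 1: CrCl = (140 − 51) × 112 / (72 × 2.17) = 9968.0 / 156.24 ≈ 63.8 mL/min
Patient 2: CrCl = (140 − 45) × 97.6 / (72 × 3.1) × 0.85 = 9272.0 / 223.20 × 0.85 ≈ 35.3 mL/min
63.8 vs 35.3 mL/min → Patient 1 is higher.

Patient 1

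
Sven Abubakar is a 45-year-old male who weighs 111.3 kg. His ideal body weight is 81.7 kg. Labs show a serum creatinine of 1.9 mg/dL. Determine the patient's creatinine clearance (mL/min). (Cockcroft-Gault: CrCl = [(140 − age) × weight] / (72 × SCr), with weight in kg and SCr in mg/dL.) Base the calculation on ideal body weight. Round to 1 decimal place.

56.7 mL/min

CrCl = (140 − 45) × 81.7 / (72 × 1.9) = 7761.5 / 136.80 ≈ 56.7 mL/min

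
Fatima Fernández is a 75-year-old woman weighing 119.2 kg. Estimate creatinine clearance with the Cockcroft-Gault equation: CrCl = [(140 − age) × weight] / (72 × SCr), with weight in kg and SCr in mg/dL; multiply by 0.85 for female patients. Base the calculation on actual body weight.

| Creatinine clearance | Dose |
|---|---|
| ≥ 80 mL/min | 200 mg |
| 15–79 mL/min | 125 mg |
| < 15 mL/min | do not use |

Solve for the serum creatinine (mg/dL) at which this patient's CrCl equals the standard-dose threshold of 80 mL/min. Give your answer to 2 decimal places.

Standard dose requires CrCl ≥ 80 mL/min.
Set (140 − 75) × 119.2 × 0.85 / (72 × SCr) = 80
SCr = (140 − 75) × 119.2 × 0.85 / (72 × 80) = 1.143 mg/dL

1.14 mg/dL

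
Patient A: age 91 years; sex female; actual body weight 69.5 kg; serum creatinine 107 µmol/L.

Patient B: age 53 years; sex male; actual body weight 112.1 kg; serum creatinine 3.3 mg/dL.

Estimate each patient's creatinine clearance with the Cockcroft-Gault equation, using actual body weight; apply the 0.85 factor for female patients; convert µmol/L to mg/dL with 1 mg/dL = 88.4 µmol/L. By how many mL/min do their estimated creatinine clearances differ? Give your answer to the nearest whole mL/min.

8 mL/min

Patient A: SCr = 107 / 88.4 = 1.21 mg/dL
Patient A: CrCl = (140 − 91) × 69.5 / (72 × 1.21) × 0.85 = 3405.5 / 87.12 × 0.85 ≈ 33.2 mL/min
Patient B: CrCl = (140 − 53) × 112.1 / (72 × 3.3) = 9752.7 / 237.60 ≈ 41.0 mL/min
|33.2 − 41.0| = 7.8 mL/min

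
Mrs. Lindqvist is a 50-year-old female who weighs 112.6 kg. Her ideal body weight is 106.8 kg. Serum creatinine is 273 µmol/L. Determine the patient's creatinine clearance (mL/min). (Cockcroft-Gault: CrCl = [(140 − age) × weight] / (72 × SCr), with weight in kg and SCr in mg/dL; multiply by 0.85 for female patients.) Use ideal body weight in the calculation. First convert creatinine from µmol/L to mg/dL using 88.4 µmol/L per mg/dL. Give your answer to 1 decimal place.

SCr = 273 / 88.4 = 3.088 mg/dL
CrCl = (140 − 50) × 106.8 / (72 × 3.088) × 0.85 = 9612.0 / 222.34 × 0.85 ≈ 36.7 mL/min

36.7 mL/min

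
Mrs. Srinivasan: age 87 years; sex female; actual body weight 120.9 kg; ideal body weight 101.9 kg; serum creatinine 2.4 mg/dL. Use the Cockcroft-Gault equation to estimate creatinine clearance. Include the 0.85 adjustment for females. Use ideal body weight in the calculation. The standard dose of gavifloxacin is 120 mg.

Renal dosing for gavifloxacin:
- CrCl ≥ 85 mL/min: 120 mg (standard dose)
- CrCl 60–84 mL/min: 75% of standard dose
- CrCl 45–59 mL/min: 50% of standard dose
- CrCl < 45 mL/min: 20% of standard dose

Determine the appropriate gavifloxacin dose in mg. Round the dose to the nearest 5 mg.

CrCl = (140 − 87) × 101.9 / (72 × 2.4) × 0.85 = 5400.7 / 172.80 × 0.85 ≈ 26.6 mL/min
CrCl ≈ 27 mL/min → bracket < 45 mL/min.
20% of 120 mg = 24 mg → 25 mg

25 mg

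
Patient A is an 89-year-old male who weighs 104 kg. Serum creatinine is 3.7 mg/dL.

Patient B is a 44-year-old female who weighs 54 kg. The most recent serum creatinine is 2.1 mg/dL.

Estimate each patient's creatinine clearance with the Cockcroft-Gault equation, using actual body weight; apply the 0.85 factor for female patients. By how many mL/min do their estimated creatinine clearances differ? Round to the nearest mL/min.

9 mL/min

Patient A: CrCl = (140 − 89) × 104 / (72 × 3.7) = 5304.0 / 266.40 ≈ 19.9 mL/min
Patient B: CrCl = (140 − 44) × 54 / (72 × 2.1) × 0.85 = 5184.0 / 151.20 × 0.85 ≈ 29.1 mL/min
|19.9 − 29.1| = 9.2 mL/min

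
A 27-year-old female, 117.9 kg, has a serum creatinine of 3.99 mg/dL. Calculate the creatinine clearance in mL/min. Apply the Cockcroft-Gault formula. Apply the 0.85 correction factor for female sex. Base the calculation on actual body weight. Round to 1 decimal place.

CrCl = (140 − 27) × 117.9 / (72 × 3.99) × 0.85 = 13322.7 / 287.28 × 0.85 ≈ 39.4 mL/min

39.4 mL/min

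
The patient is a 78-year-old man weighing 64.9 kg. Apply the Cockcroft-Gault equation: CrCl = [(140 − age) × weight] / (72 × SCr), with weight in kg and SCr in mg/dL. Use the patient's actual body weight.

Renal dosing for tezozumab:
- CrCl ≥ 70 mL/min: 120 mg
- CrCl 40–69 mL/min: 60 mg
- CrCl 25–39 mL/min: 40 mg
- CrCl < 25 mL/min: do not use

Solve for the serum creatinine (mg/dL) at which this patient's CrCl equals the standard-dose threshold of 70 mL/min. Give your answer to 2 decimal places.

Standard dose requires CrCl ≥ 70 mL/min.
Set (140 − 78) × 64.9 / (72 × SCr) = 70
SCr = (140 − 78) × 64.9 / (72 × 70) = 0.798 mg/dL

0.80 mg/dL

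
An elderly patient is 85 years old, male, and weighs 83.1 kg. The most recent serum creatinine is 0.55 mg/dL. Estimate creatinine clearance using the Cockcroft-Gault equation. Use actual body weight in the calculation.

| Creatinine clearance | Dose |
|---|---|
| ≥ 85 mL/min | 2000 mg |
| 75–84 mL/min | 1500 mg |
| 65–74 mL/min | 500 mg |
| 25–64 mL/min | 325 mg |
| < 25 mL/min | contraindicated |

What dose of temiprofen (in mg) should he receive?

CrCl = (140 − 85) × 83.1 / (72 × 0.55) = 4570.5 / 39.60 ≈ 115.4 mL/min
CrCl ≈ 115 mL/min → bracket ≥ 85 mL/min.
Dose for this bracket: 2000 mg.

2000 mg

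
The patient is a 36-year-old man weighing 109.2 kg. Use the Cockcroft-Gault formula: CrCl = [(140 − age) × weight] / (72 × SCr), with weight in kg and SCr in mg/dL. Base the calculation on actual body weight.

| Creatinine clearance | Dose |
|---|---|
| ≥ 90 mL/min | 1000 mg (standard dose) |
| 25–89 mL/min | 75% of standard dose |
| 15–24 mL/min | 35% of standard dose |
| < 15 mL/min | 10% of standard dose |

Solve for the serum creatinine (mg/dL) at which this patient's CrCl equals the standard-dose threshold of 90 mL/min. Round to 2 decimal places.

1.75 mg/dL

Standard dose requires CrCl ≥ 90 mL/min.
Set (140 − 36) × 109.2 / (72 × SCr) = 90
SCr = (140 − 36) × 109.2 / (72 × 90) = 1.753 mg/dL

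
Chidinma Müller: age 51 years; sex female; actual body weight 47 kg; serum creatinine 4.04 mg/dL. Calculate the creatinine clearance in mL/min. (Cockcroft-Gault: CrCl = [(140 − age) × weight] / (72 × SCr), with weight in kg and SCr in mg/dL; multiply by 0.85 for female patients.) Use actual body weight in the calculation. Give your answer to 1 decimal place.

12.2 mL/min

CrCl = (140 − 51) × 47 / (72 × 4.04) × 0.85 = 4183.0 / 290.88 × 0.85 ≈ 12.2 mL/min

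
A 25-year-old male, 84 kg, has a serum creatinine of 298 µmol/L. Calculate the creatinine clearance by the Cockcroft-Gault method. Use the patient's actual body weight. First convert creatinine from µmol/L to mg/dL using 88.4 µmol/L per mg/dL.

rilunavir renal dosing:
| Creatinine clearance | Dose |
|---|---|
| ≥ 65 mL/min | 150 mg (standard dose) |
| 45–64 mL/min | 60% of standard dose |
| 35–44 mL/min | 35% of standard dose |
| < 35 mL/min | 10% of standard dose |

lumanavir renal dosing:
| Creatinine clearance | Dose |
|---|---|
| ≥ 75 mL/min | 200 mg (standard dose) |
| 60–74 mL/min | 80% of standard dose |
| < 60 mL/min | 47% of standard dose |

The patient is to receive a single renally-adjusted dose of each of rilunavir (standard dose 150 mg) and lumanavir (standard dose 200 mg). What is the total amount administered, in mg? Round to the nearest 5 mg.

145 mg

SCr = 298 / 88.4 = 3.371 mg/dL
CrCl = (140 − 25) × 84 / (72 × 3.371) = 9660.0 / 242.71 ≈ 39.8 mL/min
CrCl ≈ 40 mL/min.
rilunavir: 35–44 mL/min → 35% of 150 mg = 52.5 mg.
lumanavir: < 60 mL/min → 47% of 200 mg = 94 mg.
Total = 52.5 + 94 = 146.5 mg.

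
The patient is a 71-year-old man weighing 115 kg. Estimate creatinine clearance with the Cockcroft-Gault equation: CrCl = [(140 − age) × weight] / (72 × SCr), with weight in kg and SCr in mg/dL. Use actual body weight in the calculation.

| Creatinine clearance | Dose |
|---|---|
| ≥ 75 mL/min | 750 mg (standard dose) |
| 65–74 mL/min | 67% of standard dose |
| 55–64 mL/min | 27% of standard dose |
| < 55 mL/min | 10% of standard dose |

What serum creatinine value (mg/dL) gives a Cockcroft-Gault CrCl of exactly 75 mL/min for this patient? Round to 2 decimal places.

Standard dose requires CrCl ≥ 75 mL/min.
Set (140 − 71) × 115 / (72 × SCr) = 75
SCr = (140 − 71) × 115 / (72 × 75) = 1.469 mg/dL

1.47 mg/dL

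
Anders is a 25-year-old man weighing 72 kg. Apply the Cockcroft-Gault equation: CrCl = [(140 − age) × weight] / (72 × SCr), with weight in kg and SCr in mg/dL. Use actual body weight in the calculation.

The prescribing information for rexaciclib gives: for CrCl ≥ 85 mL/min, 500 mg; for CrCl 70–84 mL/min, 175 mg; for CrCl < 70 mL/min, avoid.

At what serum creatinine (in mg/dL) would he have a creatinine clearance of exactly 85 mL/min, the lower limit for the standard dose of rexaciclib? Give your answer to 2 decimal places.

Standard dose requires CrCl ≥ 85 mL/min.
Set (140 − 25) × 72 / (72 × SCr) = 85
SCr = (140 − 25) × 72 / (72 × 85) = 1.353 mg/dL

1.35 mg/dL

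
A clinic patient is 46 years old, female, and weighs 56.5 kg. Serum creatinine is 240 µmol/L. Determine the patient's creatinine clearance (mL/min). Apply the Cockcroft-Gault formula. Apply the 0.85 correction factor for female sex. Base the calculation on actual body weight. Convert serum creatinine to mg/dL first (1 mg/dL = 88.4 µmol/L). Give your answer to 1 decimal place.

23.1 mL/min

SCr = 240 / 88.4 = 2.715 mg/dL
CrCl = (140 − 46) × 56.5 / (72 × 2.715) × 0.85 = 5311.0 / 195.48 × 0.85 ≈ 23.1 mL/min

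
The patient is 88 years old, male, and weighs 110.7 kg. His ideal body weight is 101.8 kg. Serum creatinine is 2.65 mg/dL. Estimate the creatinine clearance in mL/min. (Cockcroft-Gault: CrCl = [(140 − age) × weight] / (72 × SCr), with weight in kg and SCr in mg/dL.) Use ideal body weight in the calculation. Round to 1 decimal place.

CrCl = (140 − 88) × 101.8 / (72 × 2.65) = 5293.6 / 190.80 ≈ 27.7 mL/min

27.7 mL/min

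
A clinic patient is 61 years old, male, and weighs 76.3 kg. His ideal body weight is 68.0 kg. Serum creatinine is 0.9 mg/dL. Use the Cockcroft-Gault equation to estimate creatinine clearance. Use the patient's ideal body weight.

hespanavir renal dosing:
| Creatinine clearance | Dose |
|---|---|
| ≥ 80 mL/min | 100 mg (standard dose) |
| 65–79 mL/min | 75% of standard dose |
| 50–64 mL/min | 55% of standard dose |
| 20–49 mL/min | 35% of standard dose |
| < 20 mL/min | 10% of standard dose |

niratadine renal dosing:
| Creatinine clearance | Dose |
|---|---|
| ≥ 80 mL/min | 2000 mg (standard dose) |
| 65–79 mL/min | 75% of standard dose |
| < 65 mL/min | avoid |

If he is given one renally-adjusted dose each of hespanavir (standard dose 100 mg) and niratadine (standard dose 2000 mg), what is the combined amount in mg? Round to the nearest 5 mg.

2100 mg

CrCl = (140 − 61) × 68 / (72 × 0.9) = 5372.0 / 64.80 ≈ 82.9 mL/min
CrCl ≈ 83 mL/min.
hespanavir: ≥ 80 mL/min → 100% of 100 mg = 100 mg.
niratadine: ≥ 80 mL/min → 100% of 2000 mg = 2000 mg.
Total = 100 + 2000 = 2100 mg.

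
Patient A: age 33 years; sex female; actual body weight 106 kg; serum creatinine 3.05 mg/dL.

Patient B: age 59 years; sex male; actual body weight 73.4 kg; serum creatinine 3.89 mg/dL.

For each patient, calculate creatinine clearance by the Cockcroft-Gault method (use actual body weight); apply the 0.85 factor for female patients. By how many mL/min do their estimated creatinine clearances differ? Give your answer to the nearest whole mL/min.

Patient A: CrCl = (140 − 33) × 106 / (72 × 3.05) × 0.85 = 11342.0 / 219.60 × 0.85 ≈ 43.9 mL/min
Patient B: CrCl = (140 − 59) × 73.4 / (72 × 3.89) = 5945.4 / 280.08 ≈ 21.2 mL/min
|43.9 − 21.2| = 22.7 mL/min

23 mL/min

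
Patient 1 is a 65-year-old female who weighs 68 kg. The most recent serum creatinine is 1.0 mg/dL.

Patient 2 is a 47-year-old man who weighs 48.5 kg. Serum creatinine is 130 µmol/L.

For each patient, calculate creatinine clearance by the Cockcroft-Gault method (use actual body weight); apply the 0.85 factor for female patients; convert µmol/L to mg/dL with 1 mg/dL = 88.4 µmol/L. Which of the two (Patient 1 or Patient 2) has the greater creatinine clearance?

Patient 1: CrCl = (140 − 65) × 68 / (72 × 1) × 0.85 = 5100.0 / 72.00 × 0.85 ≈ 60.2 mL/min
Patient 2: SCr = 130 / 88.4 = 1.471 mg/dL
Patient 2: CrCl = (140 − 47) × 48.5 / (72 × 1.471) = 4510.5 / 105.91 ≈ 42.6 mL/min
60.2 vs 42.6 mL/min → Patient 1 is higher.

Patient 1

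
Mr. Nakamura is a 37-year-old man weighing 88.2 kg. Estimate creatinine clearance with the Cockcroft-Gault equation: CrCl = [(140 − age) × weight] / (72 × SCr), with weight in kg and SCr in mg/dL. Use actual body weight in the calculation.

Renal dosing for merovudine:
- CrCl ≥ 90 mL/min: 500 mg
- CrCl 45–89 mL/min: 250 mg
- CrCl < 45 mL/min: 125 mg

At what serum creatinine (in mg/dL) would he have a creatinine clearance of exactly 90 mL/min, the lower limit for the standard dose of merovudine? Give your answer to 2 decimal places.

Standard dose requires CrCl ≥ 90 mL/min.
Set (140 − 37) × 88.2 / (72 × SCr) = 90
SCr = (140 − 37) × 88.2 / (72 × 90) = 1.402 mg/dL

1.40 mg/dL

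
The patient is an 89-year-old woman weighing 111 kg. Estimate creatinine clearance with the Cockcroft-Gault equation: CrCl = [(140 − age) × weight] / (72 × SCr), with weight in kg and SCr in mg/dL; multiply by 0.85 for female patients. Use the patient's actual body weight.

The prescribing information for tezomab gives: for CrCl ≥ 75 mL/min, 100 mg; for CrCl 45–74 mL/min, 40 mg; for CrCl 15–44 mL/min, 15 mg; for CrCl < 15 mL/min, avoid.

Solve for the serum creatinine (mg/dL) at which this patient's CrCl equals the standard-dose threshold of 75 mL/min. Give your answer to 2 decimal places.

0.89 mg/dL

Standard dose requires CrCl ≥ 75 mL/min.
Set (140 − 89) × 111 × 0.85 / (72 × SCr) = 75
SCr = (140 − 89) × 111 × 0.85 / (72 × 75) = 0.891 mg/dL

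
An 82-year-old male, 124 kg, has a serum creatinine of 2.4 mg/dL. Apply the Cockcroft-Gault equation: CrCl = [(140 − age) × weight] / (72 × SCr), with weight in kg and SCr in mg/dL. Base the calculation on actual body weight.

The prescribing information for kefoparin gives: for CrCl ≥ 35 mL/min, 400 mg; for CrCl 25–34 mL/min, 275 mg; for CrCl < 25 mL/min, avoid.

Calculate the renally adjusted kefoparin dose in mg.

400 mg

CrCl = (140 − 82) × 124 / (72 × 2.4) = 7192.0 / 172.80 ≈ 41.6 mL/min
CrCl ≈ 42 mL/min → bracket ≥ 35 mL/min.
Dose for this bracket: 400 mg.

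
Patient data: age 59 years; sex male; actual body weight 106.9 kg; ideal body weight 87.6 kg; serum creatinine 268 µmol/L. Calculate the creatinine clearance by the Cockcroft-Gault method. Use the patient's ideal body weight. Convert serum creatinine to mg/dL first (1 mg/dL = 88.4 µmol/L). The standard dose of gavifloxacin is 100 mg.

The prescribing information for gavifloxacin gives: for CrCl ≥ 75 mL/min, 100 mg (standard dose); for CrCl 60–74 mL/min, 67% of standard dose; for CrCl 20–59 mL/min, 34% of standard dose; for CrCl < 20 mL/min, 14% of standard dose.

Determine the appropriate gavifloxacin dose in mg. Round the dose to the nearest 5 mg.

35 mg

SCr = 268 / 88.4 = 3.032 mg/dL
CrCl = (140 − 59) × 87.6 / (72 × 3.032) = 7095.6 / 218.30 ≈ 32.5 mL/min
CrCl ≈ 33 mL/min → bracket 20–59 mL/min.
34% of 100 mg = 34 mg → 35 mg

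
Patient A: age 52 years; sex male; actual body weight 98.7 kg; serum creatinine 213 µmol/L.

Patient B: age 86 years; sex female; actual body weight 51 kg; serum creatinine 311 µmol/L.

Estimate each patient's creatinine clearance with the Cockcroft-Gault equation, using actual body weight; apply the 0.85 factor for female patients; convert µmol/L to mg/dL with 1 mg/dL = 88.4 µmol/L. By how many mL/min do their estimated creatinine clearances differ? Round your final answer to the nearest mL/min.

41 mL/min

Patient A: SCr = 213 / 88.4 = 2.41 mg/dL
Patient A: CrCl = (140 − 52) × 98.7 / (72 × 2.41) = 8685.6 / 173.52 ≈ 50.1 mL/min
Patient B: SCr = 311 / 88.4 = 3.518 mg/dL
Patient B: CrCl = (140 − 86) × 51 / (72 × 3.518) × 0.85 = 2754.0 / 253.30 × 0.85 ≈ 9.2 mL/min
|50.1 − 9.2| = 40.9 mL/min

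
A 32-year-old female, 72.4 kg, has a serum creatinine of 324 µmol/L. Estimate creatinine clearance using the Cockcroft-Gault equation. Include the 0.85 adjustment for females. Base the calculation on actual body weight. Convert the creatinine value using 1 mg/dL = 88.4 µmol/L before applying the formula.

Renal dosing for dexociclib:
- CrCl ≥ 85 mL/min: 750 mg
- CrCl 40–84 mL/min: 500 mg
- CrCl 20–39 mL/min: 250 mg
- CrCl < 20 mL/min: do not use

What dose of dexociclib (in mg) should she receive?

250 mg

SCr = 324 / 88.4 = 3.665 mg/dL
CrCl = (140 − 32) × 72.4 / (72 × 3.665) × 0.85 = 7819.2 / 263.88 × 0.85 ≈ 25.2 mL/min
CrCl ≈ 25 mL/min → bracket 20–39 mL/min.
Dose for this bracket: 250 mg.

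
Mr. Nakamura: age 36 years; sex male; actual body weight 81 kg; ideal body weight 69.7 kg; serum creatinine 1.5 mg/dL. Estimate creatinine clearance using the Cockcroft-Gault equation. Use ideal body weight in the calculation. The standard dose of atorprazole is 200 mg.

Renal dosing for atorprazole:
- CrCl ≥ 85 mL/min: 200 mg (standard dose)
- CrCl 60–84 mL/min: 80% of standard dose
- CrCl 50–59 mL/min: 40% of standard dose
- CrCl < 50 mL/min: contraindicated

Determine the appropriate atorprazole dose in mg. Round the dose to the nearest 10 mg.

160 mg

CrCl = (140 − 36) × 69.7 / (72 × 1.5) = 7248.8 / 108.00 ≈ 67.1 mL/min
CrCl ≈ 67 mL/min → bracket 60–84 mL/min.
80% of 200 mg = 160 mg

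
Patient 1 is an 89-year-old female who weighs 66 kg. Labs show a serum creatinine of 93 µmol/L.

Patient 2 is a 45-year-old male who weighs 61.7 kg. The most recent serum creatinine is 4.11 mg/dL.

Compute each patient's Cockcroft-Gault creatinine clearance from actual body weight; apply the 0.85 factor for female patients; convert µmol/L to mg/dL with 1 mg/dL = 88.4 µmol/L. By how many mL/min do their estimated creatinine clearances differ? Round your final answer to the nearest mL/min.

18 mL/min

Patient 1: SCr = 93 / 88.4 = 1.052 mg/dL
Patient 1: CrCl = (140 − 89) × 66 / (72 × 1.052) × 0.85 = 3366.0 / 75.74 × 0.85 ≈ 37.8 mL/min
Patient 2: CrCl = (140 − 45) × 61.7 / (72 × 4.11) = 5861.5 / 295.92 ≈ 19.8 mL/min
|37.8 − 19.8| = 18.0 mL/min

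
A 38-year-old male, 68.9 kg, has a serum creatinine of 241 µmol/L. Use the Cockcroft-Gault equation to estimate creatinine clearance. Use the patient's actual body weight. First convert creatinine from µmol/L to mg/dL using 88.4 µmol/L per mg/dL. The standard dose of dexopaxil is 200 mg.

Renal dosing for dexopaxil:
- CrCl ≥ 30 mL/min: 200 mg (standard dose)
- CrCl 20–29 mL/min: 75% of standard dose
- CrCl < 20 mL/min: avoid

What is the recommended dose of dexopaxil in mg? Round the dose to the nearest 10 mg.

200 mg

SCr = 241 / 88.4 = 2.726 mg/dL
CrCl = (140 − 38) × 68.9 / (72 × 2.726) = 7027.8 / 196.27 ≈ 35.8 mL/min
CrCl ≈ 36 mL/min → bracket ≥ 30 mL/min.
100% of 200 mg = 200 mg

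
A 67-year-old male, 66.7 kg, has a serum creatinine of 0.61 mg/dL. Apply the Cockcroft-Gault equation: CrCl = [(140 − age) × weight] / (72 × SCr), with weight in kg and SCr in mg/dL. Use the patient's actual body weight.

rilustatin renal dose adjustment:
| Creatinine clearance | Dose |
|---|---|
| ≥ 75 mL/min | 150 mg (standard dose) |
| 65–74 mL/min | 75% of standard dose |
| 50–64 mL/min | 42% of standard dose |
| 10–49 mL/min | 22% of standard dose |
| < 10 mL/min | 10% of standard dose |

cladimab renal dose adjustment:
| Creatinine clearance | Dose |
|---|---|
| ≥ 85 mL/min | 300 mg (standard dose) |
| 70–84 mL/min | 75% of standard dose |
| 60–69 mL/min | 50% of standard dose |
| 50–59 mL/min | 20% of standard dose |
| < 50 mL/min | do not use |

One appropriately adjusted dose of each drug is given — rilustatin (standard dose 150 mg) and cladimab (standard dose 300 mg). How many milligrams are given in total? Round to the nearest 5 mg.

450 mg

CrCl = (140 − 67) × 66.7 / (72 × 0.61) = 4869.1 / 43.92 ≈ 110.9 mL/min
CrCl ≈ 111 mL/min.
rilustatin: ≥ 75 mL/min → 100% of 150 mg = 150 mg.
cladimab: ≥ 85 mL/min → 100% of 300 mg = 300 mg.
Total = 150 + 300 = 450 mg.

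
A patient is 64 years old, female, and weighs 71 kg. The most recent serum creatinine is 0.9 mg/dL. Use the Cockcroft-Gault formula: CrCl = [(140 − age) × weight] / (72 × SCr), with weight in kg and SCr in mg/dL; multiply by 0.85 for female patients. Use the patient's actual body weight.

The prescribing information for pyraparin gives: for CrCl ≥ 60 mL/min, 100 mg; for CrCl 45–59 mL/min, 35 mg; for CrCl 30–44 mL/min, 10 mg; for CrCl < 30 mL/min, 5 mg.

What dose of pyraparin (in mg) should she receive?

100 mg

CrCl = (140 − 64) × 71 / (72 × 0.9) × 0.85 = 5396.0 / 64.80 × 0.85 ≈ 70.8 mL/min
CrCl ≈ 71 mL/min → bracket ≥ 60 mL/min.
Dose for this bracket: 100 mg.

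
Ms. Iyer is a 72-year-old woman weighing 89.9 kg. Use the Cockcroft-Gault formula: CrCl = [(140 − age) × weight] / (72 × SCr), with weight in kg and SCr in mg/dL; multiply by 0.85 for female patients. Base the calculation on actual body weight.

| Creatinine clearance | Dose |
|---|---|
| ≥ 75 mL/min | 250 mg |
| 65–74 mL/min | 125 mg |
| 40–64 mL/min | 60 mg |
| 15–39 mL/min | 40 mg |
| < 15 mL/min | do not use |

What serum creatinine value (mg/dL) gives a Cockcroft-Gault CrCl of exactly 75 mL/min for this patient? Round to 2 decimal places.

0.96 mg/dL

Standard dose requires CrCl ≥ 75 mL/min.
Set (140 − 72) × 89.9 × 0.85 / (72 × SCr) = 75
SCr = (140 − 72) × 89.9 × 0.85 / (72 × 75) = 0.962 mg/dL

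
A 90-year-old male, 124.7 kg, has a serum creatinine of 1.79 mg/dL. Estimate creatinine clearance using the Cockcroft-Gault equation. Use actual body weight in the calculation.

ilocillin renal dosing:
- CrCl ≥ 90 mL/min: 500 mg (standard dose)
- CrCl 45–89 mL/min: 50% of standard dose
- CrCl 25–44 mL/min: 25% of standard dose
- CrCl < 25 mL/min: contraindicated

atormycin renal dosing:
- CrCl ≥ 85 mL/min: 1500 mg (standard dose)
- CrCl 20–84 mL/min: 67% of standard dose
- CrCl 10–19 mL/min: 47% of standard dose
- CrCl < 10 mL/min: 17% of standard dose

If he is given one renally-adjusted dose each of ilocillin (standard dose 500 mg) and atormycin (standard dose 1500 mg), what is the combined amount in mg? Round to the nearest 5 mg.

CrCl = (140 − 90) × 124.7 / (72 × 1.79) = 6235.0 / 128.88 ≈ 48.4 mL/min
CrCl ≈ 48 mL/min.
ilocillin: 45–89 mL/min → 50% of 500 mg = 250 mg.
atormycin: 20–84 mL/min → 67% of 1500 mg = 1005 mg.
Total = 250 + 1005 = 1255 mg.

1255 mg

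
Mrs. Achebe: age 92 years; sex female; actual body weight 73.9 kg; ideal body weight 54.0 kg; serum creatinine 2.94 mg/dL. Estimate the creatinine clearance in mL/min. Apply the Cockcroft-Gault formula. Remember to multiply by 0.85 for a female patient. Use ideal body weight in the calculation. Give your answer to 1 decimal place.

10.4 mL/min

CrCl = (140 − 92) × 54 / (72 × 2.94) × 0.85 = 2592.0 / 211.68 × 0.85 ≈ 10.4 mL/min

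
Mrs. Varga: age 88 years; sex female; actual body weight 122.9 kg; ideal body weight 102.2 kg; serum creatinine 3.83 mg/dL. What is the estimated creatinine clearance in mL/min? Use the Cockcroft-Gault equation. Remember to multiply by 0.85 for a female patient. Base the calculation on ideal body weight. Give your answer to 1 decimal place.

16.4 mL/min

CrCl = (140 − 88) × 102.2 / (72 × 3.83) × 0.85 = 5314.4 / 275.76 × 0.85 ≈ 16.4 mL/min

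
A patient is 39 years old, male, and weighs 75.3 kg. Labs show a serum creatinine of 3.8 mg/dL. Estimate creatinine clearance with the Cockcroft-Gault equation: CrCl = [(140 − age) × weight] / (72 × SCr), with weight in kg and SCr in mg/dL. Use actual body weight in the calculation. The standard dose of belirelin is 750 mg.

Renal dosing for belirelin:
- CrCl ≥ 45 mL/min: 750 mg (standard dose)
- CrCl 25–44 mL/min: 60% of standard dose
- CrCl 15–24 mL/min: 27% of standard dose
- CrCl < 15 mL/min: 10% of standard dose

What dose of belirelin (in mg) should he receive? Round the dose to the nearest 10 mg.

CrCl = (140 − 39) × 75.3 / (72 × 3.8) = 7605.3 / 273.60 ≈ 27.8 mL/min
CrCl ≈ 28 mL/min → bracket 25–44 mL/min.
60% of 750 mg = 450 mg

450 mg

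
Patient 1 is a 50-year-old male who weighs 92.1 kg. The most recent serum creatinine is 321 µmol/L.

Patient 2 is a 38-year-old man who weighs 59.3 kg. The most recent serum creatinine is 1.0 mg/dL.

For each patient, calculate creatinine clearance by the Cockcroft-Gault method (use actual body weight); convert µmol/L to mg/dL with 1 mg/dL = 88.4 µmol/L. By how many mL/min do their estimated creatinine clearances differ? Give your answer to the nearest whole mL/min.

Patient 1: SCr = 321 / 88.4 = 3.631 mg/dL
Patient 1: CrCl = (140 − 50) × 92.1 / (72 × 3.631) = 8289.0 / 261.43 ≈ 31.7 mL/min
Patient 2: CrCl = (140 − 38) × 59.3 / (72 × 1) = 6048.6 / 72.00 ≈ 84.0 mL/min
|31.7 − 84.0| = 52.3 mL/min

52 mL/min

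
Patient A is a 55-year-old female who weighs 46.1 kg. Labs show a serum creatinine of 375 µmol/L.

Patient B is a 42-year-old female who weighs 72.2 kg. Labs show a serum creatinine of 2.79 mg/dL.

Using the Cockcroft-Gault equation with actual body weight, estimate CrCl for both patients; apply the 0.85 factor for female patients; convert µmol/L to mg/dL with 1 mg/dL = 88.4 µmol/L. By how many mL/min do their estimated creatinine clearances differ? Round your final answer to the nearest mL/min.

Patient A: SCr = 375 / 88.4 = 4.242 mg/dL
Patient A: CrCl = (140 − 55) × 46.1 / (72 × 4.242) × 0.85 = 3918.5 / 305.42 × 0.85 ≈ 10.9 mL/min
Patient B: CrCl = (140 − 42) × 72.2 / (72 × 2.79) × 0.85 = 7075.6 / 200.88 × 0.85 ≈ 29.9 mL/min
|10.9 − 29.9| = 19.0 mL/min

19 mL/min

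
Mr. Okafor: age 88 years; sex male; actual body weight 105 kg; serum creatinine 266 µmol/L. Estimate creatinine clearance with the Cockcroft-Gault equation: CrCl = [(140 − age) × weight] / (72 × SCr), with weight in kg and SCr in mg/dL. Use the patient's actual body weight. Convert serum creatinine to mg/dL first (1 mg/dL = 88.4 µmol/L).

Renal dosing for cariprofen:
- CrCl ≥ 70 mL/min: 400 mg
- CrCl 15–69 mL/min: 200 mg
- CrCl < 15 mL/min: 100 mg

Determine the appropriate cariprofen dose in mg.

200 mg

SCr = 266 / 88.4 = 3.009 mg/dL
CrCl = (140 − 88) × 105 / (72 × 3.009) = 5460.0 / 216.65 ≈ 25.2 mL/min
CrCl ≈ 25 mL/min → bracket 15–69 mL/min.
Dose for this bracket: 200 mg.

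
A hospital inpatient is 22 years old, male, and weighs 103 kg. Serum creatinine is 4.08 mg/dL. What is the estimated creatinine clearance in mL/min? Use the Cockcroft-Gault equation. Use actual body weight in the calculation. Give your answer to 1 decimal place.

41.4 mL/min

CrCl = (140 − 22) × 103 / (72 × 4.08) = 12154.0 / 293.76 ≈ 41.4 mL/min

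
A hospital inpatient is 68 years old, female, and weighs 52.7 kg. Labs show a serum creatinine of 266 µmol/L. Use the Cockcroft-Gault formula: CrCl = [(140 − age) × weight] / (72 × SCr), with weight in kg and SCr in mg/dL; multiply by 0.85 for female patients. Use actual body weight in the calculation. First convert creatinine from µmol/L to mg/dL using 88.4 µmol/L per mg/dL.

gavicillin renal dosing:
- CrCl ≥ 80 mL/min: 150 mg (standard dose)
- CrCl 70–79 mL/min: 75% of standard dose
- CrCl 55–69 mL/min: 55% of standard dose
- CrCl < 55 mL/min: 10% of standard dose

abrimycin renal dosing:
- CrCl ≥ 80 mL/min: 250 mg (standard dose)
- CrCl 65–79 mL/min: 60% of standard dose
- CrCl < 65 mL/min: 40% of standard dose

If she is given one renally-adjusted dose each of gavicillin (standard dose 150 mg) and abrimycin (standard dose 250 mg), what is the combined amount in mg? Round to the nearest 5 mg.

SCr = 266 / 88.4 = 3.009 mg/dL
CrCl = (140 − 68) × 52.7 / (72 × 3.009) × 0.85 = 3794.4 / 216.65 × 0.85 ≈ 14.9 mL/min
CrCl ≈ 15 mL/min.
gavicillin: < 55 mL/min → 10% of 150 mg = 15 mg.
abrimycin: < 65 mL/min → 40% of 250 mg = 100 mg.
Total = 15 + 100 = 115 mg.

115 mg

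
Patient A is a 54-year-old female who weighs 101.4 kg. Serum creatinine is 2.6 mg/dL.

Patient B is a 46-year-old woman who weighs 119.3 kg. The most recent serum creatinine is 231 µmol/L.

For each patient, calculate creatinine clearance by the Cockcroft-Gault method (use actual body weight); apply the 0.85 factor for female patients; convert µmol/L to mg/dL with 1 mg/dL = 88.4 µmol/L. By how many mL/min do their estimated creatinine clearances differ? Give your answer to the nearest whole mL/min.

Patient A: CrCl = (140 − 54) × 101.4 / (72 × 2.6) × 0.85 = 8720.4 / 187.20 × 0.85 ≈ 39.6 mL/min
Patient B: SCr = 231 / 88.4 = 2.613 mg/dL
Patient B: CrCl = (140 − 46) × 119.3 / (72 × 2.613) × 0.85 = 11214.2 / 188.14 × 0.85 ≈ 50.7 mL/min
|39.6 − 50.7| = 11.1 mL/min

11 mL/min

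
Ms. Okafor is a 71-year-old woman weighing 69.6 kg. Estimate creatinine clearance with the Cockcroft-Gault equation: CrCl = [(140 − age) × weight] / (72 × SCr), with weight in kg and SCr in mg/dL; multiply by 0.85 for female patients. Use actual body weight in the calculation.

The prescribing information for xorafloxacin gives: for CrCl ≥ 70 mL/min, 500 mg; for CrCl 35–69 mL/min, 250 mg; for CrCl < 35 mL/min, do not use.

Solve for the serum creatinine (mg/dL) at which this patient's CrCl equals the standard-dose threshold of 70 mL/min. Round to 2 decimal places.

Standard dose requires CrCl ≥ 70 mL/min.
Set (140 − 71) × 69.6 × 0.85 / (72 × SCr) = 70
SCr = (140 − 71) × 69.6 × 0.85 / (72 × 70) = 0.810 mg/dL

0.81 mg/dL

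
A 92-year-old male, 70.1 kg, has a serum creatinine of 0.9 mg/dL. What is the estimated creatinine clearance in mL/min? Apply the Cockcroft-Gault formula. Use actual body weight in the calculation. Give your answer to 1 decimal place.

51.9 mL/min

CrCl = (140 − 92) × 70.1 / (72 × 0.9) = 3364.8 / 64.80 ≈ 51.9 mL/min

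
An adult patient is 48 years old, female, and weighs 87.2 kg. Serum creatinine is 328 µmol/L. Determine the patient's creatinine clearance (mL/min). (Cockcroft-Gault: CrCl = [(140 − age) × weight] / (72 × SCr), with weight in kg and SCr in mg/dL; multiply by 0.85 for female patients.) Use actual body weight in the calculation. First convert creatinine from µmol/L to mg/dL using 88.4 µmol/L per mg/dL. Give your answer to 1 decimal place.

25.5 mL/min

SCr = 328 / 88.4 = 3.71 mg/dL
CrCl = (140 − 48) × 87.2 / (72 × 3.71) × 0.85 = 8022.4 / 267.12 × 0.85 ≈ 25.5 mL/min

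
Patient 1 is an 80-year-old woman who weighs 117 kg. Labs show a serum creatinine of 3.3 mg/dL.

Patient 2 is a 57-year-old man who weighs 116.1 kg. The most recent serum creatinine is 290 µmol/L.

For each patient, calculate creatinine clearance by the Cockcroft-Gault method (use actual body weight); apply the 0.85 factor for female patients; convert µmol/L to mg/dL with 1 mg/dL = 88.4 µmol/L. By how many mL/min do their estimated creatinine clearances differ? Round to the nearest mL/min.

Patient 1: CrCl = (140 − 80) × 117 / (72 × 3.3) × 0.85 = 7020.0 / 237.60 × 0.85 ≈ 25.1 mL/min
Patient 2: SCr = 290 / 88.4 = 3.281 mg/dL
Patient 2: CrCl = (140 − 57) × 116.1 / (72 × 3.281) = 9636.3 / 236.23 ≈ 40.8 mL/min
|25.1 − 40.8| = 15.7 mL/min

16 mL/min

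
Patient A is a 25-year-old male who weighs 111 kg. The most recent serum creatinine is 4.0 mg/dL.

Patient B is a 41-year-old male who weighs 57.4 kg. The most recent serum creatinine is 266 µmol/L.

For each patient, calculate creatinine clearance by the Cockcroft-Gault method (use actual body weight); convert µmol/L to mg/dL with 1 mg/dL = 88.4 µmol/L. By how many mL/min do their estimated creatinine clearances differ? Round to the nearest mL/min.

18 mL/min

Patient A: CrCl = (140 − 25) × 111 / (72 × 4) = 12765.0 / 288.00 ≈ 44.3 mL/min
Patient B: SCr = 266 / 88.4 = 3.009 mg/dL
Patient B: CrCl = (140 − 41) × 57.4 / (72 × 3.009) = 5682.6 / 216.65 ≈ 26.2 mL/min
|44.3 − 26.2| = 18.1 mL/min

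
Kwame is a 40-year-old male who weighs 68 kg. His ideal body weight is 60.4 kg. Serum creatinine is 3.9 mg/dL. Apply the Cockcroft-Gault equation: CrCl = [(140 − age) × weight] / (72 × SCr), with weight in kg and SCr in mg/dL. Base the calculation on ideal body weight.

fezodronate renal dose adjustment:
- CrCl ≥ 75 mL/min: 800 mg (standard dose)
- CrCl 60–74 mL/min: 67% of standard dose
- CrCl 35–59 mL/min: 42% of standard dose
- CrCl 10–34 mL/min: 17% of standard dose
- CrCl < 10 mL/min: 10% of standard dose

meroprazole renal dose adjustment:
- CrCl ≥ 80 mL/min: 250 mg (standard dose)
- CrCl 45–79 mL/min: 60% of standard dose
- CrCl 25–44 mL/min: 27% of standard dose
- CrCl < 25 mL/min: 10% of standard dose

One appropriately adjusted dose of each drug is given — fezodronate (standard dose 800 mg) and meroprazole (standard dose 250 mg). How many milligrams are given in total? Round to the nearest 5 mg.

160 mg

CrCl = (140 − 40) × 60.4 / (72 × 3.9) = 6040.0 / 280.80 ≈ 21.5 mL/min
CrCl ≈ 22 mL/min.
fezodronate: 10–34 mL/min → 17% of 800 mg = 136 mg.
meroprazole: < 25 mL/min → 10% of 250 mg = 25 mg.
Total = 136 + 25 = 161 mg.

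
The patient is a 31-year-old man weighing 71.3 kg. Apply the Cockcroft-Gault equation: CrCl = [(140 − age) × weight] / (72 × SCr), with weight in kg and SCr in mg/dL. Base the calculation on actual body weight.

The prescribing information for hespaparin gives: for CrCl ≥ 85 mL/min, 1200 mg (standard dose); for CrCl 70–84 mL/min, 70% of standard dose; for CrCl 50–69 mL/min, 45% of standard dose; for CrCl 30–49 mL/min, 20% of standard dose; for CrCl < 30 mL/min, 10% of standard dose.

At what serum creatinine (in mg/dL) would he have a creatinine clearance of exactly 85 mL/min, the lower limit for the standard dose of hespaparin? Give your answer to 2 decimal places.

Standard dose requires CrCl ≥ 85 mL/min.
Set (140 − 31) × 71.3 / (72 × SCr) = 85
SCr = (140 − 31) × 71.3 / (72 × 85) = 1.270 mg/dL

1.27 mg/dL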